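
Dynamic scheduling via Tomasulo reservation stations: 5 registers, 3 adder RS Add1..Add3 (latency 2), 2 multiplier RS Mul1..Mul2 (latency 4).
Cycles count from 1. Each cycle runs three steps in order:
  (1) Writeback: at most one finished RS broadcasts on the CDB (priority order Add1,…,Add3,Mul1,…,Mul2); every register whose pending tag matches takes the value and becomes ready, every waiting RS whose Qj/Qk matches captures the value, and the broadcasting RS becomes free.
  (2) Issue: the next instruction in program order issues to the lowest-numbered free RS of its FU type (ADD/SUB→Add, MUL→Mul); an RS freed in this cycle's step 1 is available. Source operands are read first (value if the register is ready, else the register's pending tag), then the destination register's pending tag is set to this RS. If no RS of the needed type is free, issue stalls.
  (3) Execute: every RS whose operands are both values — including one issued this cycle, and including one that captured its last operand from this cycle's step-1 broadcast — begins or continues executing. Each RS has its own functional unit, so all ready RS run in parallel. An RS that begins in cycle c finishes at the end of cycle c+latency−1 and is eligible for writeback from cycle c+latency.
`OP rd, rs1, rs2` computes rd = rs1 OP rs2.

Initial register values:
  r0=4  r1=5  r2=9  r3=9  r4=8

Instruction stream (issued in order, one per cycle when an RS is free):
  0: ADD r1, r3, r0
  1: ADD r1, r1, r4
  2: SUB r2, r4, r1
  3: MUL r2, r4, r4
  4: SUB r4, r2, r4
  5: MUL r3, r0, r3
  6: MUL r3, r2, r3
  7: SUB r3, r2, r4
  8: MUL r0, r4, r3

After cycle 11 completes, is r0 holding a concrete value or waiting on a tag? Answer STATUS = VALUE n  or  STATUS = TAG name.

c1: issue ADD r1<-Add1 | r0:4,r1:Add1,r2:9,r3:9,r4:8
c2: issue ADD r1<-Add2 | r0:4,r1:Add2,r2:9,r3:9,r4:8
c3: CDB Add1=13; issue SUB r2<-Add1 | r0:4,r1:Add2,r2:Add1,r3:9,r4:8
c4: issue MUL r2<-Mul1 | r0:4,r1:Add2,r2:Mul1,r3:9,r4:8
c5: CDB Add2=21; issue SUB r4<-Add2 | r0:4,r1:21,r2:Mul1,r3:9,r4:Add2
c6: issue MUL r3<-Mul2 | r0:4,r1:21,r2:Mul1,r3:Mul2,r4:Add2
c7: CDB Add1=-13; stall | r0:4,r1:21,r2:Mul1,r3:Mul2,r4:Add2
c8: CDB Mul1=64; issue MUL r3<-Mul1 | r0:4,r1:21,r2:64,r3:Mul1,r4:Add2
c9: issue SUB r3<-Add1 | r0:4,r1:21,r2:64,r3:Add1,r4:Add2
c10: CDB Add2=56; stall | r0:4,r1:21,r2:64,r3:Add1,r4:56
c11: CDB Mul2=36; issue MUL r0<-Mul2 | r0:Mul2,r1:21,r2:64,r3:Add1,r4:56

STATUS = TAG Mul2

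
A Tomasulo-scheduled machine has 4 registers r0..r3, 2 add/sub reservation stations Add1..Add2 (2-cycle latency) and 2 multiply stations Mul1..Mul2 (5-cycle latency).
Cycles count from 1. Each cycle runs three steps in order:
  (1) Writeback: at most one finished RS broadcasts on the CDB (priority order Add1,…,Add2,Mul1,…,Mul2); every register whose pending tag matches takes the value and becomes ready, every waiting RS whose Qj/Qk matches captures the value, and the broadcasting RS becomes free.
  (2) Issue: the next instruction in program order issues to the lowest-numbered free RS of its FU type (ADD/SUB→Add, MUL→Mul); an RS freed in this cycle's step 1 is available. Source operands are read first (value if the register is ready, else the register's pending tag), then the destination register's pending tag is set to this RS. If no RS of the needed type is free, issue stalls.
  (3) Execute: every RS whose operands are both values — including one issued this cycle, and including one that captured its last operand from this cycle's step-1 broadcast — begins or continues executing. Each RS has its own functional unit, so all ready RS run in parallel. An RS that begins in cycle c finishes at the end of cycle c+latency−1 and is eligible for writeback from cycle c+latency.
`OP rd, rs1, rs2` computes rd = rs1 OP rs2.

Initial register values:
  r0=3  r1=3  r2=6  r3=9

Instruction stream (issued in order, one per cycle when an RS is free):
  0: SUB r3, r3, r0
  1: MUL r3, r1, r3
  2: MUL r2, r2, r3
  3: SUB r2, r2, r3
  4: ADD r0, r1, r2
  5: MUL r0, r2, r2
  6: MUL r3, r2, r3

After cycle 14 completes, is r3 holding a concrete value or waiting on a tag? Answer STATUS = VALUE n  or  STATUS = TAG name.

STATUS = TAG Mul2

cycle 1: issue SUB r3<-Add1 // r0:3,r1:3,r2:6,r3:Add1
cycle 2: issue MUL r3<-Mul1 // r0:3,r1:3,r2:6,r3:Mul1
cycle 3: CDB Add1=6; issue MUL r2<-Mul2 // r0:3,r1:3,r2:Mul2,r3:Mul1
cycle 4: issue SUB r2<-Add1 // r0:3,r1:3,r2:Add1,r3:Mul1
cycle 5: issue ADD r0<-Add2 // r0:Add2,r1:3,r2:Add1,r3:Mul1
cycle 6: stall // r0:Add2,r1:3,r2:Add1,r3:Mul1
cycle 7: stall // r0:Add2,r1:3,r2:Add1,r3:Mul1
cycle 8: CDB Mul1=18; issue MUL r0<-Mul1 // r0:Mul1,r1:3,r2:Add1,r3:18
cycle 9: stall // r0:Mul1,r1:3,r2:Add1,r3:18
cycle 10: stall // r0:Mul1,r1:3,r2:Add1,r3:18
cycle 11: stall // r0:Mul1,r1:3,r2:Add1,r3:18
cycle 12: stall // r0:Mul1,r1:3,r2:Add1,r3:18
cycle 13: CDB Mul2=108; issue MUL r3<-Mul2 // r0:Mul1,r1:3,r2:Add1,r3:Mul2
cycle 14: - // r0:Mul1,r1:3,r2:Add1,r3:Mul2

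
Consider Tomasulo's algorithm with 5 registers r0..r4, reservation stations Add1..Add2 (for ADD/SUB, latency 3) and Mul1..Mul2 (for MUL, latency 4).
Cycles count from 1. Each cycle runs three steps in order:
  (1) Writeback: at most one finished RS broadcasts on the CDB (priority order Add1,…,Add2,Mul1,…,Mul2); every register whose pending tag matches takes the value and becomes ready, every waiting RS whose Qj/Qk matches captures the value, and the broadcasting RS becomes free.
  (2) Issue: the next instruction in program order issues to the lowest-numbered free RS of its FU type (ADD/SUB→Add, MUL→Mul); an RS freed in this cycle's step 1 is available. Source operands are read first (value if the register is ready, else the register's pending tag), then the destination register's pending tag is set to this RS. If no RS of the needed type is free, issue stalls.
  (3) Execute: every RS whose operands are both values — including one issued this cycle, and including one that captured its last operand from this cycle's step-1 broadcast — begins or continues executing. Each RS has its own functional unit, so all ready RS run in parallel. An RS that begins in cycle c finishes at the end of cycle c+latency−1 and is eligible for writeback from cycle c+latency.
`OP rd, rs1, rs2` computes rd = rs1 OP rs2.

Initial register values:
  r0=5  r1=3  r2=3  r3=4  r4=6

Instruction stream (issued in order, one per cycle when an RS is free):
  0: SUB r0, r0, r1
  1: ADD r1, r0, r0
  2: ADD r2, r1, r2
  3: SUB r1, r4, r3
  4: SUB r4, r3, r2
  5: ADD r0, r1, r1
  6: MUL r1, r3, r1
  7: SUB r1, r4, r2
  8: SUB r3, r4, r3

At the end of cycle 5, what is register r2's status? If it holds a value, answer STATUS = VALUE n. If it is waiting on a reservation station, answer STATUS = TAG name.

STATUS = TAG Add1

c1: issue SUB r0<-Add1 | r0:Add1,r1:3,r2:3,r3:4,r4:6
c2: issue ADD r1<-Add2 | r0:Add1,r1:Add2,r2:3,r3:4,r4:6
c3: stall | r0:Add1,r1:Add2,r2:3,r3:4,r4:6
c4: CDB Add1=2; issue ADD r2<-Add1 | r0:2,r1:Add2,r2:Add1,r3:4,r4:6
c5: stall | r0:2,r1:Add2,r2:Add1,r3:4,r4:6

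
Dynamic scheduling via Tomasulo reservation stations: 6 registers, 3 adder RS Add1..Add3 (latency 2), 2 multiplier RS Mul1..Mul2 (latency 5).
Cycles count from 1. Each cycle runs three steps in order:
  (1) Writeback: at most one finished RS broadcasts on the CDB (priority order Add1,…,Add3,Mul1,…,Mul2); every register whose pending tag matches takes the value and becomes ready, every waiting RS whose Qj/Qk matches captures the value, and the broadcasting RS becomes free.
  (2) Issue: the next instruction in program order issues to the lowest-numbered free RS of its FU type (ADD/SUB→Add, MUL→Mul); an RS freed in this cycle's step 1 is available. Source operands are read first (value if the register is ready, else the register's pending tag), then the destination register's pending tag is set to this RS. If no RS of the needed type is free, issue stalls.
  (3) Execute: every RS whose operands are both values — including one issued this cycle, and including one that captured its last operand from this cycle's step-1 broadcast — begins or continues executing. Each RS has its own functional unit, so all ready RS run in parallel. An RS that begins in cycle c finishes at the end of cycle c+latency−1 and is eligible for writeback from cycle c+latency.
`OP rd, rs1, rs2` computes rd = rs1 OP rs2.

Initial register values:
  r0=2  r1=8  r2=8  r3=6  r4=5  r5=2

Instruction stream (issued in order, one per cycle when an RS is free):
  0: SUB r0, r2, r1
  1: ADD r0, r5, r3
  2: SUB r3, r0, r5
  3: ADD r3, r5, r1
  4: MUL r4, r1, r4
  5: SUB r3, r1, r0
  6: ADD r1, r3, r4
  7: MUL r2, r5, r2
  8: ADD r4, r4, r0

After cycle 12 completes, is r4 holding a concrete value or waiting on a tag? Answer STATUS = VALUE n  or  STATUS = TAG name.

c1: issue SUB r0<-Add1 | r0:Add1,r1:8,r2:8,r3:6,r4:5,r5:2
c2: issue ADD r0<-Add2 | r0:Add2,r1:8,r2:8,r3:6,r4:5,r5:2
c3: CDB Add1=0; issue SUB r3<-Add1 | r0:Add2,r1:8,r2:8,r3:Add1,r4:5,r5:2
c4: CDB Add2=8; issue ADD r3<-Add2 | r0:8,r1:8,r2:8,r3:Add2,r4:5,r5:2
c5: issue MUL r4<-Mul1 | r0:8,r1:8,r2:8,r3:Add2,r4:Mul1,r5:2
c6: CDB Add1=6; issue SUB r3<-Add1 | r0:8,r1:8,r2:8,r3:Add1,r4:Mul1,r5:2
c7: CDB Add2=10; issue ADD r1<-Add2 | r0:8,r1:Add2,r2:8,r3:Add1,r4:Mul1,r5:2
c8: CDB Add1=0; issue MUL r2<-Mul2 | r0:8,r1:Add2,r2:Mul2,r3:0,r4:Mul1,r5:2
c9: issue ADD r4<-Add1 | r0:8,r1:Add2,r2:Mul2,r3:0,r4:Add1,r5:2
c10: CDB Mul1=40 | r0:8,r1:Add2,r2:Mul2,r3:0,r4:Add1,r5:2
c11: - | r0:8,r1:Add2,r2:Mul2,r3:0,r4:Add1,r5:2
c12: CDB Add1=48 | r0:8,r1:Add2,r2:Mul2,r3:0,r4:48,r5:2

STATUS = VALUE 48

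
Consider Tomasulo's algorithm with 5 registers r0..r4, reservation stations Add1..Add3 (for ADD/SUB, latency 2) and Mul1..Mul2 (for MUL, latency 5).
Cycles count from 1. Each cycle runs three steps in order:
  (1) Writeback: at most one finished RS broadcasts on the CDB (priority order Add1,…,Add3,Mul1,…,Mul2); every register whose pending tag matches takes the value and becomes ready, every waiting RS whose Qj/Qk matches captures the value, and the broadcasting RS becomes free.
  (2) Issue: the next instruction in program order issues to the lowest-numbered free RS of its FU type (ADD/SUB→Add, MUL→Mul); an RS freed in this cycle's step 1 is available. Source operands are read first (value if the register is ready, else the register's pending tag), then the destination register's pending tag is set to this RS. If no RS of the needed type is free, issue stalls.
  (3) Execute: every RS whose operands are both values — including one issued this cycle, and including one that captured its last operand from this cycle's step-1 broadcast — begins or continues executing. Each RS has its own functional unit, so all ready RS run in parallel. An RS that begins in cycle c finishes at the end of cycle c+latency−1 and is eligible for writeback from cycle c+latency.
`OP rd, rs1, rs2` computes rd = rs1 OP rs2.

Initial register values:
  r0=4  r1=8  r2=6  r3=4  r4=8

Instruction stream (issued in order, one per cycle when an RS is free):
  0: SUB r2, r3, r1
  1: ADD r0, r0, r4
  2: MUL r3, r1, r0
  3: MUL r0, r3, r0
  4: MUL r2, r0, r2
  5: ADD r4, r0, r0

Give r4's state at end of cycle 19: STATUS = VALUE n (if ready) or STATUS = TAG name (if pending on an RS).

cycle 1: issue SUB r2<-Add1 // r0:4,r1:8,r2:Add1,r3:4,r4:8
cycle 2: issue ADD r0<-Add2 // r0:Add2,r1:8,r2:Add1,r3:4,r4:8
cycle 3: CDB Add1=-4; issue MUL r3<-Mul1 // r0:Add2,r1:8,r2:-4,r3:Mul1,r4:8
cycle 4: CDB Add2=12; issue MUL r0<-Mul2 // r0:Mul2,r1:8,r2:-4,r3:Mul1,r4:8
cycle 5: stall // r0:Mul2,r1:8,r2:-4,r3:Mul1,r4:8
cycle 6: stall // r0:Mul2,r1:8,r2:-4,r3:Mul1,r4:8
cycle 7: stall // r0:Mul2,r1:8,r2:-4,r3:Mul1,r4:8
cycle 8: stall // r0:Mul2,r1:8,r2:-4,r3:Mul1,r4:8
cycle 9: CDB Mul1=96; issue MUL r2<-Mul1 // r0:Mul2,r1:8,r2:Mul1,r3:96,r4:8
cycle 10: issue ADD r4<-Add1 // r0:Mul2,r1:8,r2:Mul1,r3:96,r4:Add1
cycle 11: - // r0:Mul2,r1:8,r2:Mul1,r3:96,r4:Add1
cycle 12: - // r0:Mul2,r1:8,r2:Mul1,r3:96,r4:Add1
cycle 13: - // r0:Mul2,r1:8,r2:Mul1,r3:96,r4:Add1
cycle 14: CDB Mul2=1152 // r0:1152,r1:8,r2:Mul1,r3:96,r4:Add1
cycle 15: - // r0:1152,r1:8,r2:Mul1,r3:96,r4:Add1
cycle 16: CDB Add1=2304 // r0:1152,r1:8,r2:Mul1,r3:96,r4:2304
cycle 17: - // r0:1152,r1:8,r2:Mul1,r3:96,r4:2304
cycle 18: - // r0:1152,r1:8,r2:Mul1,r3:96,r4:2304
cycle 19: CDB Mul1=-4608 // r0:1152,r1:8,r2:-4608,r3:96,r4:2304

STATUS = VALUE 2304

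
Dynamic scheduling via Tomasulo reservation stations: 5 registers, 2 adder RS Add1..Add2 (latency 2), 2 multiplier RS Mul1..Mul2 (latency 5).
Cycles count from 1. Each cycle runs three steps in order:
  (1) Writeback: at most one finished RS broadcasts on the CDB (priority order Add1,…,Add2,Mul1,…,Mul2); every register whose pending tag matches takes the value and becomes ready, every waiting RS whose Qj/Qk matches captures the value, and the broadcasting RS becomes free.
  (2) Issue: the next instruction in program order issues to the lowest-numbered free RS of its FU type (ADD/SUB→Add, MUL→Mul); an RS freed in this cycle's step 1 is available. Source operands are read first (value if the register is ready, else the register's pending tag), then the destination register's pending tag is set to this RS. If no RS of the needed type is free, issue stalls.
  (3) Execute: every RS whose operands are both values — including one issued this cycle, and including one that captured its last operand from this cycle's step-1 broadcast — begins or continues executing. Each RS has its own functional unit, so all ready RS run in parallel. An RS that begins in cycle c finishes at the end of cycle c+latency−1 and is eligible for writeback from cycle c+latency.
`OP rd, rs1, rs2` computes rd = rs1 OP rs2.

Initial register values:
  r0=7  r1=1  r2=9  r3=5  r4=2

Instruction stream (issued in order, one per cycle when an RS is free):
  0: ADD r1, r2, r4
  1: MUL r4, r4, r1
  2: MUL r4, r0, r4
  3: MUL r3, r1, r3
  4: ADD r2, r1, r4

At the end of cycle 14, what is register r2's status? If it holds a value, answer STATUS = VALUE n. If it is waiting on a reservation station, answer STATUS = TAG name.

  c1: issue ADD r1<-Add1  regs: r0:7,r1:Add1,r2:9,r3:5,r4:2
  c2: issue MUL r4<-Mul1  regs: r0:7,r1:Add1,r2:9,r3:5,r4:Mul1
  c3: CDB Add1=11; issue MUL r4<-Mul2  regs: r0:7,r1:11,r2:9,r3:5,r4:Mul2
  c4: stall  regs: r0:7,r1:11,r2:9,r3:5,r4:Mul2
  c5: stall  regs: r0:7,r1:11,r2:9,r3:5,r4:Mul2
  c6: stall  regs: r0:7,r1:11,r2:9,r3:5,r4:Mul2
  c7: stall  regs: r0:7,r1:11,r2:9,r3:5,r4:Mul2
  c8: CDB Mul1=22; issue MUL r3<-Mul1  regs: r0:7,r1:11,r2:9,r3:Mul1,r4:Mul2
  c9: issue ADD r2<-Add1  regs: r0:7,r1:11,r2:Add1,r3:Mul1,r4:Mul2
  c10: -  regs: r0:7,r1:11,r2:Add1,r3:Mul1,r4:Mul2
  c11: -  regs: r0:7,r1:11,r2:Add1,r3:Mul1,r4:Mul2
  c12: -  regs: r0:7,r1:11,r2:Add1,r3:Mul1,r4:Mul2
  c13: CDB Mul1=55  regs: r0:7,r1:11,r2:Add1,r3:55,r4:Mul2
  c14: CDB Mul2=154  regs: r0:7,r1:11,r2:Add1,r3:55,r4:154

STATUS = TAG Add1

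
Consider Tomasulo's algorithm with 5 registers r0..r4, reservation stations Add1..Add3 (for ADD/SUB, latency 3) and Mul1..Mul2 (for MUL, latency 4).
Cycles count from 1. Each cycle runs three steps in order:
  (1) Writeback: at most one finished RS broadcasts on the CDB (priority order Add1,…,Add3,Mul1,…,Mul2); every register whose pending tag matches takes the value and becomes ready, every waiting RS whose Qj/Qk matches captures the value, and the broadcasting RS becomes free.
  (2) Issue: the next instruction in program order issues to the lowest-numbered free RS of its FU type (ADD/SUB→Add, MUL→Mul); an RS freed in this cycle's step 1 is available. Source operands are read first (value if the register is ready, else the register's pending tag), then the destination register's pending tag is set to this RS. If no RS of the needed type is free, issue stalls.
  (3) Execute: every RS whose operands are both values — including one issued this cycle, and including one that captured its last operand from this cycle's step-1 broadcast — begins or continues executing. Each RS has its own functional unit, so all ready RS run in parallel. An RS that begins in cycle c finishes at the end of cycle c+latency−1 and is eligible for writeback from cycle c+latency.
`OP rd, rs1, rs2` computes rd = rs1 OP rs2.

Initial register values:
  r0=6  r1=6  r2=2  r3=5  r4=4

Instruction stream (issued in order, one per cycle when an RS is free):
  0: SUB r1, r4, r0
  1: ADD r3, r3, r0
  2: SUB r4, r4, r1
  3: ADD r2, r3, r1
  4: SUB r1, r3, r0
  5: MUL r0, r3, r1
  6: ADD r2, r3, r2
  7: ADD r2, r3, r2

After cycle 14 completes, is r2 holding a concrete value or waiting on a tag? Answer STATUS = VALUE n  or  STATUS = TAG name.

c1: issue SUB r1<-Add1 | r0:6,r1:Add1,r2:2,r3:5,r4:4
c2: issue ADD r3<-Add2 | r0:6,r1:Add1,r2:2,r3:Add2,r4:4
c3: issue SUB r4<-Add3 | r0:6,r1:Add1,r2:2,r3:Add2,r4:Add3
c4: CDB Add1=-2; issue ADD r2<-Add1 | r0:6,r1:-2,r2:Add1,r3:Add2,r4:Add3
c5: CDB Add2=11; issue SUB r1<-Add2 | r0:6,r1:Add2,r2:Add1,r3:11,r4:Add3
c6: issue MUL r0<-Mul1 | r0:Mul1,r1:Add2,r2:Add1,r3:11,r4:Add3
c7: CDB Add3=6; issue ADD r2<-Add3 | r0:Mul1,r1:Add2,r2:Add3,r3:11,r4:6
c8: CDB Add1=9; issue ADD r2<-Add1 | r0:Mul1,r1:Add2,r2:Add1,r3:11,r4:6
c9: CDB Add2=5 | r0:Mul1,r1:5,r2:Add1,r3:11,r4:6
c10: - | r0:Mul1,r1:5,r2:Add1,r3:11,r4:6
c11: CDB Add3=20 | r0:Mul1,r1:5,r2:Add1,r3:11,r4:6
c12: - | r0:Mul1,r1:5,r2:Add1,r3:11,r4:6
c13: CDB Mul1=55 | r0:55,r1:5,r2:Add1,r3:11,r4:6
c14: CDB Add1=31 | r0:55,r1:5,r2:31,r3:11,r4:6

STATUS = VALUE 31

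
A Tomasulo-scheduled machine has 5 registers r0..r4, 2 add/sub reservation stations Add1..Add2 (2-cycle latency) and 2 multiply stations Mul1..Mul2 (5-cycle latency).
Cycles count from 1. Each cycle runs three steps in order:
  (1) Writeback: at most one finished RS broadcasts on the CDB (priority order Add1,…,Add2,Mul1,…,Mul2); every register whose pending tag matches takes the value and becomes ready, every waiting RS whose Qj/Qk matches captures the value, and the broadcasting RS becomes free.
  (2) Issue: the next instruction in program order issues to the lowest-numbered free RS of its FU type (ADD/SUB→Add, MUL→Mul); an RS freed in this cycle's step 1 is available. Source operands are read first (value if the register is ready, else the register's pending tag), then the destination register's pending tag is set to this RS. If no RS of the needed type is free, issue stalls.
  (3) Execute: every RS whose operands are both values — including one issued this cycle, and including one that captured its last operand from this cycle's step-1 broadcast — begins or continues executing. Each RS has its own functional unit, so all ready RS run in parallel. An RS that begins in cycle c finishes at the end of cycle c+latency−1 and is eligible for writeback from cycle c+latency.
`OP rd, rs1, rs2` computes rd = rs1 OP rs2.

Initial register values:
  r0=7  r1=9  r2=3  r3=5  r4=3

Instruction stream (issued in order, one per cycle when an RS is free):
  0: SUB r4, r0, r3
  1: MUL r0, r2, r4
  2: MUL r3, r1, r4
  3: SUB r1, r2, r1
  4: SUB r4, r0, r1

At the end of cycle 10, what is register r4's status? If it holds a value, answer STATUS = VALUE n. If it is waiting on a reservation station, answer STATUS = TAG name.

STATUS = VALUE 12

c1: issue SUB r4<-Add1 | r0:7,r1:9,r2:3,r3:5,r4:Add1
c2: issue MUL r0<-Mul1 | r0:Mul1,r1:9,r2:3,r3:5,r4:Add1
c3: CDB Add1=2; issue MUL r3<-Mul2 | r0:Mul1,r1:9,r2:3,r3:Mul2,r4:2
c4: issue SUB r1<-Add1 | r0:Mul1,r1:Add1,r2:3,r3:Mul2,r4:2
c5: issue SUB r4<-Add2 | r0:Mul1,r1:Add1,r2:3,r3:Mul2,r4:Add2
c6: CDB Add1=-6 | r0:Mul1,r1:-6,r2:3,r3:Mul2,r4:Add2
c7: - | r0:Mul1,r1:-6,r2:3,r3:Mul2,r4:Add2
c8: CDB Mul1=6 | r0:6,r1:-6,r2:3,r3:Mul2,r4:Add2
c9: CDB Mul2=18 | r0:6,r1:-6,r2:3,r3:18,r4:Add2
c10: CDB Add2=12 | r0:6,r1:-6,r2:3,r3:18,r4:12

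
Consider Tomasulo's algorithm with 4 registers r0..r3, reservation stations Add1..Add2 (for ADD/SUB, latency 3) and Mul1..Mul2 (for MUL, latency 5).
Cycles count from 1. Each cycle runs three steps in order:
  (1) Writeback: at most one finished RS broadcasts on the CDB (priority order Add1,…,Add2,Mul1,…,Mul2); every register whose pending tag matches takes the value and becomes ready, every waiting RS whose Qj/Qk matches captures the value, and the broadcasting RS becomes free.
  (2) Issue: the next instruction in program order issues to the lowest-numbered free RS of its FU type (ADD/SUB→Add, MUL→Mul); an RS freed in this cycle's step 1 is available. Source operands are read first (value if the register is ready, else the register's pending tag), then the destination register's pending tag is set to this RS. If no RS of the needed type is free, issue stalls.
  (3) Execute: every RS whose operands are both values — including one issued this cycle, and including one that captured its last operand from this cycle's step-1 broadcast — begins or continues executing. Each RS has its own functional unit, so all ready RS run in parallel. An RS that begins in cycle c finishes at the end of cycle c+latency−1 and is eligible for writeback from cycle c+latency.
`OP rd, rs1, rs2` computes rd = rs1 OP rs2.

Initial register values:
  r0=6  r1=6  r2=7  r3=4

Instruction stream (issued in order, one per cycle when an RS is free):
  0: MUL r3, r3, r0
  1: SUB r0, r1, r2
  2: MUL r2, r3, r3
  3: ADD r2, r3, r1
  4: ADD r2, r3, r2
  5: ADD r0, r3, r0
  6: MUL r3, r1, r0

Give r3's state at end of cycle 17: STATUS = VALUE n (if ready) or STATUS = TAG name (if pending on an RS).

STATUS = TAG Mul1

cycle 1: issue MUL r3<-Mul1 // r0:6,r1:6,r2:7,r3:Mul1
cycle 2: issue SUB r0<-Add1 // r0:Add1,r1:6,r2:7,r3:Mul1
cycle 3: issue MUL r2<-Mul2 // r0:Add1,r1:6,r2:Mul2,r3:Mul1
cycle 4: issue ADD r2<-Add2 // r0:Add1,r1:6,r2:Add2,r3:Mul1
cycle 5: CDB Add1=-1; issue ADD r2<-Add1 // r0:-1,r1:6,r2:Add1,r3:Mul1
cycle 6: CDB Mul1=24; stall // r0:-1,r1:6,r2:Add1,r3:24
cycle 7: stall // r0:-1,r1:6,r2:Add1,r3:24
cycle 8: stall // r0:-1,r1:6,r2:Add1,r3:24
cycle 9: CDB Add2=30; issue ADD r0<-Add2 // r0:Add2,r1:6,r2:Add1,r3:24
cycle 10: issue MUL r3<-Mul1 // r0:Add2,r1:6,r2:Add1,r3:Mul1
cycle 11: CDB Mul2=576 // r0:Add2,r1:6,r2:Add1,r3:Mul1
cycle 12: CDB Add1=54 // r0:Add2,r1:6,r2:54,r3:Mul1
cycle 13: CDB Add2=23 // r0:23,r1:6,r2:54,r3:Mul1
cycle 14: - // r0:23,r1:6,r2:54,r3:Mul1
cycle 15: - // r0:23,r1:6,r2:54,r3:Mul1
cycle 16: - // r0:23,r1:6,r2:54,r3:Mul1
cycle 17: - // r0:23,r1:6,r2:54,r3:Mul1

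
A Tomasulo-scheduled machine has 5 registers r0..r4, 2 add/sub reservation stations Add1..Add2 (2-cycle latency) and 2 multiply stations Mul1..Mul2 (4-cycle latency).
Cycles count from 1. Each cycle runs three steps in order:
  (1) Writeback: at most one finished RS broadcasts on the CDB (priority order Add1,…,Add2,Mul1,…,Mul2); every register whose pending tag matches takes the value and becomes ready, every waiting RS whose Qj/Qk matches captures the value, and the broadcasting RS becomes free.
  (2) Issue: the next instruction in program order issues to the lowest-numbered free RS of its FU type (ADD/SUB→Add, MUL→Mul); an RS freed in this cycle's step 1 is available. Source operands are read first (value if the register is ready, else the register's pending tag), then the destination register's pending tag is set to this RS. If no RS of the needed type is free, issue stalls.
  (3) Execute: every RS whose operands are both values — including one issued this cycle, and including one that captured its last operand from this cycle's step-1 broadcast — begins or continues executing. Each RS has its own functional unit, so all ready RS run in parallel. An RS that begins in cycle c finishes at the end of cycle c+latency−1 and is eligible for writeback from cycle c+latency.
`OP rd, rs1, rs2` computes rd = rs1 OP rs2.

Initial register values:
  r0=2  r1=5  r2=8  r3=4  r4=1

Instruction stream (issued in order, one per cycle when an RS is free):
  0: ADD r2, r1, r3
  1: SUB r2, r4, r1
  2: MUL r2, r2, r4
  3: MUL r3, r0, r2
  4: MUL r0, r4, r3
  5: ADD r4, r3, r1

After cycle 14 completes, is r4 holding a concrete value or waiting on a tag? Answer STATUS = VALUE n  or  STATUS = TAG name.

STATUS = VALUE -3

c1: issue ADD r2<-Add1 | r0:2,r1:5,r2:Add1,r3:4,r4:1
c2: issue SUB r2<-Add2 | r0:2,r1:5,r2:Add2,r3:4,r4:1
c3: CDB Add1=9; issue MUL r2<-Mul1 | r0:2,r1:5,r2:Mul1,r3:4,r4:1
c4: CDB Add2=-4; issue MUL r3<-Mul2 | r0:2,r1:5,r2:Mul1,r3:Mul2,r4:1
c5: stall | r0:2,r1:5,r2:Mul1,r3:Mul2,r4:1
c6: stall | r0:2,r1:5,r2:Mul1,r3:Mul2,r4:1
c7: stall | r0:2,r1:5,r2:Mul1,r3:Mul2,r4:1
c8: CDB Mul1=-4; issue MUL r0<-Mul1 | r0:Mul1,r1:5,r2:-4,r3:Mul2,r4:1
c9: issue ADD r4<-Add1 | r0:Mul1,r1:5,r2:-4,r3:Mul2,r4:Add1
c10: - | r0:Mul1,r1:5,r2:-4,r3:Mul2,r4:Add1
c11: - | r0:Mul1,r1:5,r2:-4,r3:Mul2,r4:Add1
c12: CDB Mul2=-8 | r0:Mul1,r1:5,r2:-4,r3:-8,r4:Add1
c13: - | r0:Mul1,r1:5,r2:-4,r3:-8,r4:Add1
c14: CDB Add1=-3 | r0:Mul1,r1:5,r2:-4,r3:-8,r4:-3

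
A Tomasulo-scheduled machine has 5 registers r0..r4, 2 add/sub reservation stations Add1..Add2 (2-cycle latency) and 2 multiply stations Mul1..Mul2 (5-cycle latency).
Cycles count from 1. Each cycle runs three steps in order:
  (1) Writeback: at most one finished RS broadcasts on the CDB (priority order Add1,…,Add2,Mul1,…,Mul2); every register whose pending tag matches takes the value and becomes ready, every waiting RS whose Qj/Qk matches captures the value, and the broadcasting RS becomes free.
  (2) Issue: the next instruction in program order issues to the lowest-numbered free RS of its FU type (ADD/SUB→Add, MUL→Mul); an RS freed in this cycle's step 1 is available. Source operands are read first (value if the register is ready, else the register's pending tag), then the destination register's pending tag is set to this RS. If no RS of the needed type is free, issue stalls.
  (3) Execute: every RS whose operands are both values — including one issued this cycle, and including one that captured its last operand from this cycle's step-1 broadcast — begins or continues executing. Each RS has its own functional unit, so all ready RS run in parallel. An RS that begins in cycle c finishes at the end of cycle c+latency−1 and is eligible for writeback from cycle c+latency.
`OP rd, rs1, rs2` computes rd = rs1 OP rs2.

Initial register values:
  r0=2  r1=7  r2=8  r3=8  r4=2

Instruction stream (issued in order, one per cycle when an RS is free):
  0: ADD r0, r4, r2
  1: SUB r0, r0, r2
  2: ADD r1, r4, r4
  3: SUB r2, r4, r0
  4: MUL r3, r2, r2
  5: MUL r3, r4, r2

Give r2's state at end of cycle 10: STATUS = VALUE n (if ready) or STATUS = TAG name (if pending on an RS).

cycle 1: issue ADD r0<-Add1 // r0:Add1,r1:7,r2:8,r3:8,r4:2
cycle 2: issue SUB r0<-Add2 // r0:Add2,r1:7,r2:8,r3:8,r4:2
cycle 3: CDB Add1=10; issue ADD r1<-Add1 // r0:Add2,r1:Add1,r2:8,r3:8,r4:2
cycle 4: stall // r0:Add2,r1:Add1,r2:8,r3:8,r4:2
cycle 5: CDB Add1=4; issue SUB r2<-Add1 // r0:Add2,r1:4,r2:Add1,r3:8,r4:2
cycle 6: CDB Add2=2; issue MUL r3<-Mul1 // r0:2,r1:4,r2:Add1,r3:Mul1,r4:2
cycle 7: issue MUL r3<-Mul2 // r0:2,r1:4,r2:Add1,r3:Mul2,r4:2
cycle 8: CDB Add1=0 // r0:2,r1:4,r2:0,r3:Mul2,r4:2
cycle 9: - // r0:2,r1:4,r2:0,r3:Mul2,r4:2
cycle 10: - // r0:2,r1:4,r2:0,r3:Mul2,r4:2

STATUS = VALUE 0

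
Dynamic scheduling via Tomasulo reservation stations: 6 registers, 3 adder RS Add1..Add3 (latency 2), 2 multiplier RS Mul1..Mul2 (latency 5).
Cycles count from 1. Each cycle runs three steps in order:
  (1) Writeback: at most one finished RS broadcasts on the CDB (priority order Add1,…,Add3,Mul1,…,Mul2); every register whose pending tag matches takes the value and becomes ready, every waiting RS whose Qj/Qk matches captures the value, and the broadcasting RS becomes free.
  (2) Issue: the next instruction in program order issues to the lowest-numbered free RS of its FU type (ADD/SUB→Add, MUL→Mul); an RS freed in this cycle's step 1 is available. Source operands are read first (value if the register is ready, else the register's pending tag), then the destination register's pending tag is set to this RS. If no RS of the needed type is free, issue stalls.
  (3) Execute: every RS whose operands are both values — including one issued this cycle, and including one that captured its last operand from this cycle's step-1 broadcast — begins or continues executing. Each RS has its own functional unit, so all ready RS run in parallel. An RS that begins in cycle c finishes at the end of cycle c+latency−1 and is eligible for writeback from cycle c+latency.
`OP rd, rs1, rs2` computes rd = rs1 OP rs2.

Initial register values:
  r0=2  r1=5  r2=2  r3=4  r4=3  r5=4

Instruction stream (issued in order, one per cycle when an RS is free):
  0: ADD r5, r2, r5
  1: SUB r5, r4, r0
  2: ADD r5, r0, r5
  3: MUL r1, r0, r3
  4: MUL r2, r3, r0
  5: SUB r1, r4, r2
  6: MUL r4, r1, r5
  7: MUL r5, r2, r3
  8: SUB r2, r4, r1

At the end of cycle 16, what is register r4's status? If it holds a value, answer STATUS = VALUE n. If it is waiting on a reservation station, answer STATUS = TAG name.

cycle 1: issue ADD r5<-Add1 // r0:2,r1:5,r2:2,r3:4,r4:3,r5:Add1
cycle 2: issue SUB r5<-Add2 // r0:2,r1:5,r2:2,r3:4,r4:3,r5:Add2
cycle 3: CDB Add1=6; issue ADD r5<-Add1 // r0:2,r1:5,r2:2,r3:4,r4:3,r5:Add1
cycle 4: CDB Add2=1; issue MUL r1<-Mul1 // r0:2,r1:Mul1,r2:2,r3:4,r4:3,r5:Add1
cycle 5: issue MUL r2<-Mul2 // r0:2,r1:Mul1,r2:Mul2,r3:4,r4:3,r5:Add1
cycle 6: CDB Add1=3; issue SUB r1<-Add1 // r0:2,r1:Add1,r2:Mul2,r3:4,r4:3,r5:3
cycle 7: stall // r0:2,r1:Add1,r2:Mul2,r3:4,r4:3,r5:3
cycle 8: stall // r0:2,r1:Add1,r2:Mul2,r3:4,r4:3,r5:3
cycle 9: CDB Mul1=8; issue MUL r4<-Mul1 // r0:2,r1:Add1,r2:Mul2,r3:4,r4:Mul1,r5:3
cycle 10: CDB Mul2=8; issue MUL r5<-Mul2 // r0:2,r1:Add1,r2:8,r3:4,r4:Mul1,r5:Mul2
cycle 11: issue SUB r2<-Add2 // r0:2,r1:Add1,r2:Add2,r3:4,r4:Mul1,r5:Mul2
cycle 12: CDB Add1=-5 // r0:2,r1:-5,r2:Add2,r3:4,r4:Mul1,r5:Mul2
cycle 13: - // r0:2,r1:-5,r2:Add2,r3:4,r4:Mul1,r5:Mul2
cycle 14: - // r0:2,r1:-5,r2:Add2,r3:4,r4:Mul1,r5:Mul2
cycle 15: CDB Mul2=32 // r0:2,r1:-5,r2:Add2,r3:4,r4:Mul1,r5:32
cycle 16: - // r0:2,r1:-5,r2:Add2,r3:4,r4:Mul1,r5:32

STATUS = TAG Mul1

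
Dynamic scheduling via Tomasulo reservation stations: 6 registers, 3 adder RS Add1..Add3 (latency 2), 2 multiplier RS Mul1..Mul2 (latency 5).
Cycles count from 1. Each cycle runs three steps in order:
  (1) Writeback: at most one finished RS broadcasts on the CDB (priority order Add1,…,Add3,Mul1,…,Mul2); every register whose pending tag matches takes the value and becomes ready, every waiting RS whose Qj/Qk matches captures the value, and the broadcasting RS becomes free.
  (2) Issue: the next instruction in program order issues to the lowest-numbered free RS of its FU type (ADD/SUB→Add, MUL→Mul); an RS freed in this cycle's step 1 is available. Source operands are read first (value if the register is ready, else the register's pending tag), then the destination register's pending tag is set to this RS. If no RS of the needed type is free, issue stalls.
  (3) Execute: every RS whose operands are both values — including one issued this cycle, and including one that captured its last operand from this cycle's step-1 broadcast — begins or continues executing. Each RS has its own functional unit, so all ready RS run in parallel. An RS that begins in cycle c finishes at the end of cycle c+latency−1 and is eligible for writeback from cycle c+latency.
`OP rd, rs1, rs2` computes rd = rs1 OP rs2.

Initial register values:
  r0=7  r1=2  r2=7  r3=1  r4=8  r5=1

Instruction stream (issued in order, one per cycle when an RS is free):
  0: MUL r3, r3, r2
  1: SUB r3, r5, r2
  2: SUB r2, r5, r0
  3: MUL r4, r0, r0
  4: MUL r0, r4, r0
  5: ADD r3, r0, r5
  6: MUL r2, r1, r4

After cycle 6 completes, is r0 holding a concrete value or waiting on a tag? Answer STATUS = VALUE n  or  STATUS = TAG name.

STATUS = TAG Mul1

cycle 1: issue MUL r3<-Mul1 // r0:7,r1:2,r2:7,r3:Mul1,r4:8,r5:1
cycle 2: issue SUB r3<-Add1 // r0:7,r1:2,r2:7,r3:Add1,r4:8,r5:1
cycle 3: issue SUB r2<-Add2 // r0:7,r1:2,r2:Add2,r3:Add1,r4:8,r5:1
cycle 4: CDB Add1=-6; issue MUL r4<-Mul2 // r0:7,r1:2,r2:Add2,r3:-6,r4:Mul2,r5:1
cycle 5: CDB Add2=-6; stall // r0:7,r1:2,r2:-6,r3:-6,r4:Mul2,r5:1
cycle 6: CDB Mul1=7; issue MUL r0<-Mul1 // r0:Mul1,r1:2,r2:-6,r3:-6,r4:Mul2,r5:1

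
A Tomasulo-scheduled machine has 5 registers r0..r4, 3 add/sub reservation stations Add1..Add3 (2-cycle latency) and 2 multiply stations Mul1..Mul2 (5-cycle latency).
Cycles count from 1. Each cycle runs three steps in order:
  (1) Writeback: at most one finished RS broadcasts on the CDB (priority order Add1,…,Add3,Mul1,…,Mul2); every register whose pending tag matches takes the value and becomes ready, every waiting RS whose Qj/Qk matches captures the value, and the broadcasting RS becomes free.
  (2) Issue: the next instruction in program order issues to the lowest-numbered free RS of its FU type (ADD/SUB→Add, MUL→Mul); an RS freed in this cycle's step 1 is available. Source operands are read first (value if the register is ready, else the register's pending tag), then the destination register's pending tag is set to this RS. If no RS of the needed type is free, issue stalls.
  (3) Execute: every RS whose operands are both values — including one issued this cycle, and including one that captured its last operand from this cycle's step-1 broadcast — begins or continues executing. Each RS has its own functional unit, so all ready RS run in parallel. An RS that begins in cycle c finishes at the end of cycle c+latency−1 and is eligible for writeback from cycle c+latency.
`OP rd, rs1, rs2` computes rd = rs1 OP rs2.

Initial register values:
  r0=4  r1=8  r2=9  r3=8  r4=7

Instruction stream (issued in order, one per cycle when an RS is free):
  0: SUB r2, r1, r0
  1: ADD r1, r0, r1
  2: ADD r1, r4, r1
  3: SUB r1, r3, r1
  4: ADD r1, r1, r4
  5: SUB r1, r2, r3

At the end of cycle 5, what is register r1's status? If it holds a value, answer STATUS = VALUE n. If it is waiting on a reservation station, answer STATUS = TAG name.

STATUS = TAG Add3

cycle 1: issue SUB r2<-Add1 // r0:4,r1:8,r2:Add1,r3:8,r4:7
cycle 2: issue ADD r1<-Add2 // r0:4,r1:Add2,r2:Add1,r3:8,r4:7
cycle 3: CDB Add1=4; issue ADD r1<-Add1 // r0:4,r1:Add1,r2:4,r3:8,r4:7
cycle 4: CDB Add2=12; issue SUB r1<-Add2 // r0:4,r1:Add2,r2:4,r3:8,r4:7
cycle 5: issue ADD r1<-Add3 // r0:4,r1:Add3,r2:4,r3:8,r4:7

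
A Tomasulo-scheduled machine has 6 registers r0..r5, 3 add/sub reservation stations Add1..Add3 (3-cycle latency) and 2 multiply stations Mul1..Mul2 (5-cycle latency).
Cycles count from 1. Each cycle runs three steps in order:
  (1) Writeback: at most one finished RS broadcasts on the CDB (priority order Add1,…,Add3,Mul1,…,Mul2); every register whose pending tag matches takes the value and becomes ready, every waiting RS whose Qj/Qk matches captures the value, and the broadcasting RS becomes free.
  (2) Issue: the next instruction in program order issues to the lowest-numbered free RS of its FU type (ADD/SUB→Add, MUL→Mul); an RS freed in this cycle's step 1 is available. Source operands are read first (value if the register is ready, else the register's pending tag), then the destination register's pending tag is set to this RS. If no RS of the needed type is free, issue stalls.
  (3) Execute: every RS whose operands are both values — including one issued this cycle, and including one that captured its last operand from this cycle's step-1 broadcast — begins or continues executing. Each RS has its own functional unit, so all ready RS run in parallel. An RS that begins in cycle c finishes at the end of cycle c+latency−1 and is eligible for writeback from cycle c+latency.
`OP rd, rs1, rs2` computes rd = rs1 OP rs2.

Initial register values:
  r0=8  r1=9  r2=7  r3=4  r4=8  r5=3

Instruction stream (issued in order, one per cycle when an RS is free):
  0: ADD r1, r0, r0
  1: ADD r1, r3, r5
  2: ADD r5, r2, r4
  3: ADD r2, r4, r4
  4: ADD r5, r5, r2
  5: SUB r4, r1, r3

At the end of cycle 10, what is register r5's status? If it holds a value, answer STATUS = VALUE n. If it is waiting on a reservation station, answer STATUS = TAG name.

STATUS = VALUE 31

cycle 1: issue ADD r1<-Add1 // r0:8,r1:Add1,r2:7,r3:4,r4:8,r5:3
cycle 2: issue ADD r1<-Add2 // r0:8,r1:Add2,r2:7,r3:4,r4:8,r5:3
cycle 3: issue ADD r5<-Add3 // r0:8,r1:Add2,r2:7,r3:4,r4:8,r5:Add3
cycle 4: CDB Add1=16; issue ADD r2<-Add1 // r0:8,r1:Add2,r2:Add1,r3:4,r4:8,r5:Add3
cycle 5: CDB Add2=7; issue ADD r5<-Add2 // r0:8,r1:7,r2:Add1,r3:4,r4:8,r5:Add2
cycle 6: CDB Add3=15; issue SUB r4<-Add3 // r0:8,r1:7,r2:Add1,r3:4,r4:Add3,r5:Add2
cycle 7: CDB Add1=16 // r0:8,r1:7,r2:16,r3:4,r4:Add3,r5:Add2
cycle 8: - // r0:8,r1:7,r2:16,r3:4,r4:Add3,r5:Add2
cycle 9: CDB Add3=3 // r0:8,r1:7,r2:16,r3:4,r4:3,r5:Add2
cycle 10: CDB Add2=31 // r0:8,r1:7,r2:16,r3:4,r4:3,r5:31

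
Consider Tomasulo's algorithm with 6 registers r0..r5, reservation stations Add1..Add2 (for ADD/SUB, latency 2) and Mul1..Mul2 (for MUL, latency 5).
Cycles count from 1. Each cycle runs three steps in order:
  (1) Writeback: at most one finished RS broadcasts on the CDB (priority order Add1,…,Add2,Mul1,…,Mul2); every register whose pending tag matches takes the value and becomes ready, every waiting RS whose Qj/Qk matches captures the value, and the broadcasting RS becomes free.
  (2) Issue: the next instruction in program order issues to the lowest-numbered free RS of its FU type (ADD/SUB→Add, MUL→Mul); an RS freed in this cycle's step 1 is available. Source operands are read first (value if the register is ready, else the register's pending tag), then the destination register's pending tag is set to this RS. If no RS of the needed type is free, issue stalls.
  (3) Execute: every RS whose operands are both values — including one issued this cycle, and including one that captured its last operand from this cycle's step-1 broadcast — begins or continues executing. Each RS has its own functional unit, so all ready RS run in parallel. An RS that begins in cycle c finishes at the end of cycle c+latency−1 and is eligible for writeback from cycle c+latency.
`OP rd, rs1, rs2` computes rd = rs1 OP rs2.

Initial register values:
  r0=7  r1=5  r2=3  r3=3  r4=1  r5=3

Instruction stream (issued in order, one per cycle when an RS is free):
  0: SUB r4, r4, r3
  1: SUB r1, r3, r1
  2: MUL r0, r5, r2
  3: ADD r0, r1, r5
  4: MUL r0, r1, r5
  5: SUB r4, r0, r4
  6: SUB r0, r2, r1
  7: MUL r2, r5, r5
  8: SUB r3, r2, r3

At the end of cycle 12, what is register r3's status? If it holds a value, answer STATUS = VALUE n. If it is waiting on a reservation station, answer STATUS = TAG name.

cycle 1: issue SUB r4<-Add1 // r0:7,r1:5,r2:3,r3:3,r4:Add1,r5:3
cycle 2: issue SUB r1<-Add2 // r0:7,r1:Add2,r2:3,r3:3,r4:Add1,r5:3
cycle 3: CDB Add1=-2; issue MUL r0<-Mul1 // r0:Mul1,r1:Add2,r2:3,r3:3,r4:-2,r5:3
cycle 4: CDB Add2=-2; issue ADD r0<-Add1 // r0:Add1,r1:-2,r2:3,r3:3,r4:-2,r5:3
cycle 5: issue MUL r0<-Mul2 // r0:Mul2,r1:-2,r2:3,r3:3,r4:-2,r5:3
cycle 6: CDB Add1=1; issue SUB r4<-Add1 // r0:Mul2,r1:-2,r2:3,r3:3,r4:Add1,r5:3
cycle 7: issue SUB r0<-Add2 // r0:Add2,r1:-2,r2:3,r3:3,r4:Add1,r5:3
cycle 8: CDB Mul1=9; issue MUL r2<-Mul1 // r0:Add2,r1:-2,r2:Mul1,r3:3,r4:Add1,r5:3
cycle 9: CDB Add2=5; issue SUB r3<-Add2 // r0:5,r1:-2,r2:Mul1,r3:Add2,r4:Add1,r5:3
cycle 10: CDB Mul2=-6 // r0:5,r1:-2,r2:Mul1,r3:Add2,r4:Add1,r5:3
cycle 11: - // r0:5,r1:-2,r2:Mul1,r3:Add2,r4:Add1,r5:3
cycle 12: CDB Add1=-4 // r0:5,r1:-2,r2:Mul1,r3:Add2,r4:-4,r5:3

STATUS = TAG Add2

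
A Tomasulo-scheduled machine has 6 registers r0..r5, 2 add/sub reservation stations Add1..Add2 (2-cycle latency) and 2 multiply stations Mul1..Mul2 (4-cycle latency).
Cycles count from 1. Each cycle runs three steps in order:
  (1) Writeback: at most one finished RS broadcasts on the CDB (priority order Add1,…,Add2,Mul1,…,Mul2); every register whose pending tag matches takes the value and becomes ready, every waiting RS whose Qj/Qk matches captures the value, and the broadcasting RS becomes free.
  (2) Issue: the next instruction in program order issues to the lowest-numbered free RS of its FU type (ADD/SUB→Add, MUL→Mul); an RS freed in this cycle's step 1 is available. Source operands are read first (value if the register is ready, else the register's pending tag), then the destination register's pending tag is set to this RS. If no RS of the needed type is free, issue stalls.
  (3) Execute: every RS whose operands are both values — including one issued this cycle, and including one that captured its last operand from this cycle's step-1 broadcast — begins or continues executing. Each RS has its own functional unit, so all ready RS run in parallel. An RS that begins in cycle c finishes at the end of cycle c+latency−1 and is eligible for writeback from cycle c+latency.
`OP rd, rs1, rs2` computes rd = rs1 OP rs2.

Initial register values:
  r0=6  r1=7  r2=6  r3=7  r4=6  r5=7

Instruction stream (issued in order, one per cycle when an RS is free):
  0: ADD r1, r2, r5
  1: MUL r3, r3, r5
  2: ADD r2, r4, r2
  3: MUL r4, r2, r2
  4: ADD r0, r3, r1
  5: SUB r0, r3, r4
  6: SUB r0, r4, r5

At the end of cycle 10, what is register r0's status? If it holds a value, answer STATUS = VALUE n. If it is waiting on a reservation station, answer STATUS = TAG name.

  c1: issue ADD r1<-Add1  regs: r0:6,r1:Add1,r2:6,r3:7,r4:6,r5:7
  c2: issue MUL r3<-Mul1  regs: r0:6,r1:Add1,r2:6,r3:Mul1,r4:6,r5:7
  c3: CDB Add1=13; issue ADD r2<-Add1  regs: r0:6,r1:13,r2:Add1,r3:Mul1,r4:6,r5:7
  c4: issue MUL r4<-Mul2  regs: r0:6,r1:13,r2:Add1,r3:Mul1,r4:Mul2,r5:7
  c5: CDB Add1=12; issue ADD r0<-Add1  regs: r0:Add1,r1:13,r2:12,r3:Mul1,r4:Mul2,r5:7
  c6: CDB Mul1=49; issue SUB r0<-Add2  regs: r0:Add2,r1:13,r2:12,r3:49,r4:Mul2,r5:7
  c7: stall  regs: r0:Add2,r1:13,r2:12,r3:49,r4:Mul2,r5:7
  c8: CDB Add1=62; issue SUB r0<-Add1  regs: r0:Add1,r1:13,r2:12,r3:49,r4:Mul2,r5:7
  c9: CDB Mul2=144  regs: r0:Add1,r1:13,r2:12,r3:49,r4:144,r5:7
  c10: -  regs: r0:Add1,r1:13,r2:12,r3:49,r4:144,r5:7

STATUS = TAG Add1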